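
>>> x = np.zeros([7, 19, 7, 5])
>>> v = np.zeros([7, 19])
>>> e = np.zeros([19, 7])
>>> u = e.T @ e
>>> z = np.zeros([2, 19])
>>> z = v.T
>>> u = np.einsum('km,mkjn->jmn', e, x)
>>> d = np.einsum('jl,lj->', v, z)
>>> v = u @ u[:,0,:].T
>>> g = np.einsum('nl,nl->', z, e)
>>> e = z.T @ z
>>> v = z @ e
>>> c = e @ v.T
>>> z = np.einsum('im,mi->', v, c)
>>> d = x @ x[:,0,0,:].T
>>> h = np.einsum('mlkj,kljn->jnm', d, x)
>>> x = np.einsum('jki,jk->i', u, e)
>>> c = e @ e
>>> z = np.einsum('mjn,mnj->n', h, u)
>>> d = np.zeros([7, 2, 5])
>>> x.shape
(5,)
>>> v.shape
(19, 7)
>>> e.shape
(7, 7)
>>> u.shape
(7, 7, 5)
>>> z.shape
(7,)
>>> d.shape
(7, 2, 5)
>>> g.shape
()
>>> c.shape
(7, 7)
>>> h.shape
(7, 5, 7)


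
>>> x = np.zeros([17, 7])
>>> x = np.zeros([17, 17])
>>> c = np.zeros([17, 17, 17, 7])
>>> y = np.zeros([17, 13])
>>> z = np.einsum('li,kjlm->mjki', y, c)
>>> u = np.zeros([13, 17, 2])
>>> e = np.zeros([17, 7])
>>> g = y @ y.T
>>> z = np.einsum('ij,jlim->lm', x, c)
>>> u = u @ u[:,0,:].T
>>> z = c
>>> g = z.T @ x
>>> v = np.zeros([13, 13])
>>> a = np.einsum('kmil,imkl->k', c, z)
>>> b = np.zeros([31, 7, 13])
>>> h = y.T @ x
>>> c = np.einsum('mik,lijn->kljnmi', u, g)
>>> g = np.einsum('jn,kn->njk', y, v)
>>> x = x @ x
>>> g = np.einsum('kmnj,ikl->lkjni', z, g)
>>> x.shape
(17, 17)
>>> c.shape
(13, 7, 17, 17, 13, 17)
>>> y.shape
(17, 13)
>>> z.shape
(17, 17, 17, 7)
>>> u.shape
(13, 17, 13)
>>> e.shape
(17, 7)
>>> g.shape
(13, 17, 7, 17, 13)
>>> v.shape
(13, 13)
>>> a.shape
(17,)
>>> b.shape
(31, 7, 13)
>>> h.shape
(13, 17)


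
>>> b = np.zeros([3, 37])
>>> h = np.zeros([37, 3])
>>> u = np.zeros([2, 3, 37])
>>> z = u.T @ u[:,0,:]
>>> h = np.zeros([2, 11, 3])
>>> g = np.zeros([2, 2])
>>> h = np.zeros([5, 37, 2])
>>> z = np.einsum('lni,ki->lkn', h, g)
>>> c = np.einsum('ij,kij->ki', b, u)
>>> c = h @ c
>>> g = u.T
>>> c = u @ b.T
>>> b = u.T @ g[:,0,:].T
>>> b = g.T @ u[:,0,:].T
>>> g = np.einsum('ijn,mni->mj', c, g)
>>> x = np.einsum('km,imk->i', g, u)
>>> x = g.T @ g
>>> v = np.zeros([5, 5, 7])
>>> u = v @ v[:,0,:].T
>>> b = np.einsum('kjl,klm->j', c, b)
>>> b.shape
(3,)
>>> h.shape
(5, 37, 2)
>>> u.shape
(5, 5, 5)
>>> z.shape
(5, 2, 37)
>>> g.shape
(37, 3)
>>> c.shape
(2, 3, 3)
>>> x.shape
(3, 3)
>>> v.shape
(5, 5, 7)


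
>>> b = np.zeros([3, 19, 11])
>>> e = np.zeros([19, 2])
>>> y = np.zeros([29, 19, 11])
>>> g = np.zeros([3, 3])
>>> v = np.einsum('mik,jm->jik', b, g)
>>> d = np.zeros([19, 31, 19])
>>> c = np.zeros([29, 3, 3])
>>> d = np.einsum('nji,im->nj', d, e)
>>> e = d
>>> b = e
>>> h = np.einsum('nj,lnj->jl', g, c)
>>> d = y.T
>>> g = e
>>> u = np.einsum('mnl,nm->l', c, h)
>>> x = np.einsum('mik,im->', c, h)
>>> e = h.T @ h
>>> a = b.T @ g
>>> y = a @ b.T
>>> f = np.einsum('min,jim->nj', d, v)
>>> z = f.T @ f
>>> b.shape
(19, 31)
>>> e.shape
(29, 29)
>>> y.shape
(31, 19)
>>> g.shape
(19, 31)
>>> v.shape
(3, 19, 11)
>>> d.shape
(11, 19, 29)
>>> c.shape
(29, 3, 3)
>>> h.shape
(3, 29)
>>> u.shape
(3,)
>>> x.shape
()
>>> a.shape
(31, 31)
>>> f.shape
(29, 3)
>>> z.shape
(3, 3)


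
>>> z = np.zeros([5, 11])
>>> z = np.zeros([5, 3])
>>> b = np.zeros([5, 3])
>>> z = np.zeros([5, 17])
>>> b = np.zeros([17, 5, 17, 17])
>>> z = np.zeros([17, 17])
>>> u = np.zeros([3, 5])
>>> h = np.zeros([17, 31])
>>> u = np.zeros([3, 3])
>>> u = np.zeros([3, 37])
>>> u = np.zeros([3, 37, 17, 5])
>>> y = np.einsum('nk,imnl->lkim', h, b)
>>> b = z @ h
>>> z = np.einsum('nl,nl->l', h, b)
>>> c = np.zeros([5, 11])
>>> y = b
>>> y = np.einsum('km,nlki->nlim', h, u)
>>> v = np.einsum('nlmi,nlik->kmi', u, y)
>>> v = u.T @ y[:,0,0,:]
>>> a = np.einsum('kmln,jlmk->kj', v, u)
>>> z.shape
(31,)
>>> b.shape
(17, 31)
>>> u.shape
(3, 37, 17, 5)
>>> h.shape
(17, 31)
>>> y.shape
(3, 37, 5, 31)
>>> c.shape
(5, 11)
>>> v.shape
(5, 17, 37, 31)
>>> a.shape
(5, 3)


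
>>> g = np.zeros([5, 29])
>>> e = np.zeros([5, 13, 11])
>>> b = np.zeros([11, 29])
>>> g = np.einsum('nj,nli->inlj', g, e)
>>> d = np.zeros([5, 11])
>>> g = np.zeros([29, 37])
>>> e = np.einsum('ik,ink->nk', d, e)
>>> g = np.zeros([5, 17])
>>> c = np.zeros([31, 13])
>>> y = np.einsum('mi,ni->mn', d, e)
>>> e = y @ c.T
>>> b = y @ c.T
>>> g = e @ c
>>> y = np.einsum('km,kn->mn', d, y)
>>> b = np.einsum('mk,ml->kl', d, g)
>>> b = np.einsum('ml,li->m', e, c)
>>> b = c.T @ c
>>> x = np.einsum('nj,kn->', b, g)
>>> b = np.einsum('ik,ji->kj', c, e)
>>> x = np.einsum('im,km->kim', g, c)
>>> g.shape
(5, 13)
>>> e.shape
(5, 31)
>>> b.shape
(13, 5)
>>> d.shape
(5, 11)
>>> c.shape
(31, 13)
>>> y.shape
(11, 13)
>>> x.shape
(31, 5, 13)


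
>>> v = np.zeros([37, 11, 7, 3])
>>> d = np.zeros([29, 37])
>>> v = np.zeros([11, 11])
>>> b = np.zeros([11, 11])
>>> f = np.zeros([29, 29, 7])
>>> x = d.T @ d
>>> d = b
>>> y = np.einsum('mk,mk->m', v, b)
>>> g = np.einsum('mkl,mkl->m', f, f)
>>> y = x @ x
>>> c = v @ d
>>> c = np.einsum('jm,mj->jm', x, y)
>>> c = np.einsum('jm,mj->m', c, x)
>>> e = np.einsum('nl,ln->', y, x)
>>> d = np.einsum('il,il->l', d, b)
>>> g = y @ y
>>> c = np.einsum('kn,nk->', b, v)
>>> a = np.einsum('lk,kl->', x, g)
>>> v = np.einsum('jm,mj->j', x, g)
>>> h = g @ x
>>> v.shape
(37,)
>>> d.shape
(11,)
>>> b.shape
(11, 11)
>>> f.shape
(29, 29, 7)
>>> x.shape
(37, 37)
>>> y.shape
(37, 37)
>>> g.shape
(37, 37)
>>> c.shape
()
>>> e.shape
()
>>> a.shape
()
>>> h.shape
(37, 37)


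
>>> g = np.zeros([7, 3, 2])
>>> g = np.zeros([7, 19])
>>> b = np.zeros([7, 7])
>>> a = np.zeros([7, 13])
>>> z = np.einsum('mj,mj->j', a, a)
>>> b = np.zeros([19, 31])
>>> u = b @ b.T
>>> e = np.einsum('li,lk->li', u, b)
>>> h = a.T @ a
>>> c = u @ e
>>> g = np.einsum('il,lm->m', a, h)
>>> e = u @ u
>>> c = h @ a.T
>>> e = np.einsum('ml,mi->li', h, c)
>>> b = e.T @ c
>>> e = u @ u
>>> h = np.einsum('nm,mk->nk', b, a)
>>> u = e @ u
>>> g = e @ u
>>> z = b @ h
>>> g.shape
(19, 19)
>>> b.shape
(7, 7)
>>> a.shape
(7, 13)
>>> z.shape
(7, 13)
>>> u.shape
(19, 19)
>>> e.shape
(19, 19)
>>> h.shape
(7, 13)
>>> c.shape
(13, 7)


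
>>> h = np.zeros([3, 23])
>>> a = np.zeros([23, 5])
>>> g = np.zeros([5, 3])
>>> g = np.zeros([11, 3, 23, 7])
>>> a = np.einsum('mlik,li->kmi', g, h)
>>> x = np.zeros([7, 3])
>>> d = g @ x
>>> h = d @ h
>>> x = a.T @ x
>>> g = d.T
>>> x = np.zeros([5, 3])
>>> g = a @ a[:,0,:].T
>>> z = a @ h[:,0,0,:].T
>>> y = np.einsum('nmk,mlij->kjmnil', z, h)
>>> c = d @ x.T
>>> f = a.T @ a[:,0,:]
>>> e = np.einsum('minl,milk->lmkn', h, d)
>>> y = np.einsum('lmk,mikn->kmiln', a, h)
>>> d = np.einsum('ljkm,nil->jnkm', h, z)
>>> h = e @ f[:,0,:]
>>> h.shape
(23, 11, 3, 23)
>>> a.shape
(7, 11, 23)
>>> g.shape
(7, 11, 7)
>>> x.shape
(5, 3)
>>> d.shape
(3, 7, 23, 23)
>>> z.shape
(7, 11, 11)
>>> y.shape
(23, 11, 3, 7, 23)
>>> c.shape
(11, 3, 23, 5)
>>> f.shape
(23, 11, 23)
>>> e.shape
(23, 11, 3, 23)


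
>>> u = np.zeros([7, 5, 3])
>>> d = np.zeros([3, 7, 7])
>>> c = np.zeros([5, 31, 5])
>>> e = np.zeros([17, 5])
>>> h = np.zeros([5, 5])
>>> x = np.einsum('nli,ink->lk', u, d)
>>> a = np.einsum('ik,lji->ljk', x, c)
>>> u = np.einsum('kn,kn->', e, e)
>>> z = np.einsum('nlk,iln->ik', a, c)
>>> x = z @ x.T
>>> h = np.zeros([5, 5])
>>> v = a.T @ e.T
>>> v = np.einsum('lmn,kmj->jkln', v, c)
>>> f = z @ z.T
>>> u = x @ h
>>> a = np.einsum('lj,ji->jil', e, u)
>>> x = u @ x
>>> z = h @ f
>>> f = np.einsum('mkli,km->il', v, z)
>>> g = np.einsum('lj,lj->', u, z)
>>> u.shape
(5, 5)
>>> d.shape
(3, 7, 7)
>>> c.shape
(5, 31, 5)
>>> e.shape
(17, 5)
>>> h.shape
(5, 5)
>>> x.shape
(5, 5)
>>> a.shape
(5, 5, 17)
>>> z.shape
(5, 5)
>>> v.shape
(5, 5, 7, 17)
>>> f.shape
(17, 7)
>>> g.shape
()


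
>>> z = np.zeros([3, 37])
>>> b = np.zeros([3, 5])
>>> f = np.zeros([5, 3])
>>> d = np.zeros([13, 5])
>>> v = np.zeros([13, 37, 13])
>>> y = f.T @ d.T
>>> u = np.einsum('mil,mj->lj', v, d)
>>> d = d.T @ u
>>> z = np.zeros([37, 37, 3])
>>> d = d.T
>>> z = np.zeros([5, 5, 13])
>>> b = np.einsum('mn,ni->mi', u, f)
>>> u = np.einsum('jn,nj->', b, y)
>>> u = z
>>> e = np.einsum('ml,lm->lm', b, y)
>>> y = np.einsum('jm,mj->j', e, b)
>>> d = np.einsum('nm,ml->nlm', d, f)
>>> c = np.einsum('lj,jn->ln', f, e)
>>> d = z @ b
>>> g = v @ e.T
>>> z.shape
(5, 5, 13)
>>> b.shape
(13, 3)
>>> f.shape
(5, 3)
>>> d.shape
(5, 5, 3)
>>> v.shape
(13, 37, 13)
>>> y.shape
(3,)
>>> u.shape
(5, 5, 13)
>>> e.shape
(3, 13)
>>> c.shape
(5, 13)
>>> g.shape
(13, 37, 3)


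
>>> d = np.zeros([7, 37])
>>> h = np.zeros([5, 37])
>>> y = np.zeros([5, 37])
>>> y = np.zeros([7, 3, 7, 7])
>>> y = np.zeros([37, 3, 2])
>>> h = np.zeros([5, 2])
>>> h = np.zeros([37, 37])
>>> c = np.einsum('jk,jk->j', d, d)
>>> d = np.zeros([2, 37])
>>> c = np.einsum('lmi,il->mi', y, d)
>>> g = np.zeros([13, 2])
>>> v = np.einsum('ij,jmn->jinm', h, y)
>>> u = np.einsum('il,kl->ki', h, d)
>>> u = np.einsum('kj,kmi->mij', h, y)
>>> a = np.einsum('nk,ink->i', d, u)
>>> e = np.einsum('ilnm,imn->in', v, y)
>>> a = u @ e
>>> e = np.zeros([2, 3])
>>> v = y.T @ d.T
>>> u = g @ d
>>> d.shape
(2, 37)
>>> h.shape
(37, 37)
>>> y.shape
(37, 3, 2)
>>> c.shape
(3, 2)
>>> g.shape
(13, 2)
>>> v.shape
(2, 3, 2)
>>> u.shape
(13, 37)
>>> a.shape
(3, 2, 2)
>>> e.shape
(2, 3)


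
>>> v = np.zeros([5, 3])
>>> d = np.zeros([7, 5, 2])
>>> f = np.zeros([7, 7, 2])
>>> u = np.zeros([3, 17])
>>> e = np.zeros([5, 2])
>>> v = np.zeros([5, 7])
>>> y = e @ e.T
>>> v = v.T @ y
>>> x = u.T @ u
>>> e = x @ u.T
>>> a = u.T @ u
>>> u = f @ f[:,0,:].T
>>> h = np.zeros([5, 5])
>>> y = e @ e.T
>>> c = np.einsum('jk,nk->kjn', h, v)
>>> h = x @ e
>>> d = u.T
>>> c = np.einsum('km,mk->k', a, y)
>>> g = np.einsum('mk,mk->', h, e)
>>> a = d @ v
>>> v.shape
(7, 5)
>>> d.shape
(7, 7, 7)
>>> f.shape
(7, 7, 2)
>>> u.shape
(7, 7, 7)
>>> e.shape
(17, 3)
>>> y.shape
(17, 17)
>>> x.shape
(17, 17)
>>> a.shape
(7, 7, 5)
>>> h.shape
(17, 3)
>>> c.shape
(17,)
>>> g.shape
()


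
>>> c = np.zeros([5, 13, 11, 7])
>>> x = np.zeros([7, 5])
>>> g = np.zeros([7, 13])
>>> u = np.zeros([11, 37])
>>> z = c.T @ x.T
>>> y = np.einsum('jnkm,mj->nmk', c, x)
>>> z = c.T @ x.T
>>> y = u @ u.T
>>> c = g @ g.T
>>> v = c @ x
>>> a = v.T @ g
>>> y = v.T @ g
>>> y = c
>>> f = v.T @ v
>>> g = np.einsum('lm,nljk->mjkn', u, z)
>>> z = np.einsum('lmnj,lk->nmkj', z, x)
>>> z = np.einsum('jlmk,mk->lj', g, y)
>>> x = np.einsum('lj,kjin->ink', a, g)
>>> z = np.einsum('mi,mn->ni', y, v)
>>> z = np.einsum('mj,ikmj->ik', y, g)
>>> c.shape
(7, 7)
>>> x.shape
(7, 7, 37)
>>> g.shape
(37, 13, 7, 7)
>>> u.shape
(11, 37)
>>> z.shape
(37, 13)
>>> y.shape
(7, 7)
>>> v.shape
(7, 5)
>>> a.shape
(5, 13)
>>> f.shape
(5, 5)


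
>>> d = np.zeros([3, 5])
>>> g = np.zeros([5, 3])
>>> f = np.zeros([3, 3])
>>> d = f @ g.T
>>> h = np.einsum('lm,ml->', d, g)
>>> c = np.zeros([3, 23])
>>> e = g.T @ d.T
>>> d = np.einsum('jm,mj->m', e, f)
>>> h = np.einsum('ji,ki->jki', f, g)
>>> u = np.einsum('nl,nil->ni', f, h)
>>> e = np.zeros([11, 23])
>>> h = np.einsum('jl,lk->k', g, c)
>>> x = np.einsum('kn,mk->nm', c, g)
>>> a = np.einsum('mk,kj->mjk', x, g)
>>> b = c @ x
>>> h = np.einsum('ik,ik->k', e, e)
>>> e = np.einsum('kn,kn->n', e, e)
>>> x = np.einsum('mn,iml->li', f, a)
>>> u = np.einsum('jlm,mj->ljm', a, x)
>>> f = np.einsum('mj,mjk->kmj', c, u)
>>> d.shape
(3,)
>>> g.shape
(5, 3)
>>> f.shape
(5, 3, 23)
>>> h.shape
(23,)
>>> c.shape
(3, 23)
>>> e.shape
(23,)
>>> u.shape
(3, 23, 5)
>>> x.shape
(5, 23)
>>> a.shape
(23, 3, 5)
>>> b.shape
(3, 5)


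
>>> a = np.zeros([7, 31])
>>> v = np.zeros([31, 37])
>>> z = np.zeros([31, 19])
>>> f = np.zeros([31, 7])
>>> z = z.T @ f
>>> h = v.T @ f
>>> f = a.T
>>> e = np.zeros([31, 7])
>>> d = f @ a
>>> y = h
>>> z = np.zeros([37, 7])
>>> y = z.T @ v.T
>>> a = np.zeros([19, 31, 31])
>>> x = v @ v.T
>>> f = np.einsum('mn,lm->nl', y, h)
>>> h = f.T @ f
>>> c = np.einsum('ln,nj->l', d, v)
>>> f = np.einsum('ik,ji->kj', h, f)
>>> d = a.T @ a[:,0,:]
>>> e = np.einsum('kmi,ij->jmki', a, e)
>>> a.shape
(19, 31, 31)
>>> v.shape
(31, 37)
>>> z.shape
(37, 7)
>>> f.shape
(37, 31)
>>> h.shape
(37, 37)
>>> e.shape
(7, 31, 19, 31)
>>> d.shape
(31, 31, 31)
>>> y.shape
(7, 31)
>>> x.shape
(31, 31)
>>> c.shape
(31,)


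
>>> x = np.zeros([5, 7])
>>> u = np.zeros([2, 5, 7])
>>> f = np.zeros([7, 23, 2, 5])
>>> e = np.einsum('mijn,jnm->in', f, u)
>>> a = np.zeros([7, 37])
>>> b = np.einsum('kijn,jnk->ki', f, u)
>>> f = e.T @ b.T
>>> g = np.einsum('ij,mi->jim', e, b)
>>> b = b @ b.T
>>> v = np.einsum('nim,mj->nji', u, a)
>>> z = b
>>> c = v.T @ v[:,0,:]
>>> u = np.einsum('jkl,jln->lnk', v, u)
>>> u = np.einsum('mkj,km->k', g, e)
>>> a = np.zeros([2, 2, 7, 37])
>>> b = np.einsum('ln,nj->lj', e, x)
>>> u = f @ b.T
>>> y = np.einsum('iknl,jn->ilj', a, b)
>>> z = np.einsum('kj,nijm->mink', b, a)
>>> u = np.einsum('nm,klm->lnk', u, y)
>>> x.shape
(5, 7)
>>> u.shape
(37, 5, 2)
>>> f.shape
(5, 7)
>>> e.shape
(23, 5)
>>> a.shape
(2, 2, 7, 37)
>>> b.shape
(23, 7)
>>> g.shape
(5, 23, 7)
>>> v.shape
(2, 37, 5)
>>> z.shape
(37, 2, 2, 23)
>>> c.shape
(5, 37, 5)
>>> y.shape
(2, 37, 23)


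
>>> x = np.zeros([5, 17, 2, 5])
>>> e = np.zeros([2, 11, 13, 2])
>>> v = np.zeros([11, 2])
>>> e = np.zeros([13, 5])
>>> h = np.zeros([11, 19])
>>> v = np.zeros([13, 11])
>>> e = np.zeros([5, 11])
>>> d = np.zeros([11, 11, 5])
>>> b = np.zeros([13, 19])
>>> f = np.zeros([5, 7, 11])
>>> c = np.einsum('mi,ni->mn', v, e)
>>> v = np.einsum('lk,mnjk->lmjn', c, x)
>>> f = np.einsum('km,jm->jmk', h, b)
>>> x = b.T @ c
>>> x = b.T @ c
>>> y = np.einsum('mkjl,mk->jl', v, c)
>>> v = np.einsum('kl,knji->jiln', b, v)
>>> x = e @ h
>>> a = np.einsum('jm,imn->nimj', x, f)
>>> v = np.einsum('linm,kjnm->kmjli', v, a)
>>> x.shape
(5, 19)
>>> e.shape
(5, 11)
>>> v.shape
(11, 5, 13, 2, 17)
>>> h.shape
(11, 19)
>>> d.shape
(11, 11, 5)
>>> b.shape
(13, 19)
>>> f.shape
(13, 19, 11)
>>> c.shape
(13, 5)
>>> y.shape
(2, 17)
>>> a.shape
(11, 13, 19, 5)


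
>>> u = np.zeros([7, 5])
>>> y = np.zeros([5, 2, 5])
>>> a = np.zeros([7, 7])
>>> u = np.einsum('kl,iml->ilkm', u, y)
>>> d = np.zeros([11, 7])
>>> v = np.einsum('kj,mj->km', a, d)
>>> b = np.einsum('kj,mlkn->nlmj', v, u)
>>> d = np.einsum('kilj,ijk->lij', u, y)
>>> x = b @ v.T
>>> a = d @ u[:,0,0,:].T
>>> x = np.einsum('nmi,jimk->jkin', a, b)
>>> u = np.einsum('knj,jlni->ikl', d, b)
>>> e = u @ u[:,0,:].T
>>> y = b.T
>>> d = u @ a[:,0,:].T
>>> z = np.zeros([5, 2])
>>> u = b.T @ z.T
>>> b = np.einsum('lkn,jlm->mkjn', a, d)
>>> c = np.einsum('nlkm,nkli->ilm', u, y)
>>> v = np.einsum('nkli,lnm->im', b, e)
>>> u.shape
(11, 5, 5, 5)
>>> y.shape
(11, 5, 5, 2)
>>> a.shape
(7, 5, 5)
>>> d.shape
(11, 7, 7)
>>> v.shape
(5, 11)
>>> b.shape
(7, 5, 11, 5)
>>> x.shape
(2, 11, 5, 7)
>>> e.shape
(11, 7, 11)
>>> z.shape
(5, 2)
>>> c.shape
(2, 5, 5)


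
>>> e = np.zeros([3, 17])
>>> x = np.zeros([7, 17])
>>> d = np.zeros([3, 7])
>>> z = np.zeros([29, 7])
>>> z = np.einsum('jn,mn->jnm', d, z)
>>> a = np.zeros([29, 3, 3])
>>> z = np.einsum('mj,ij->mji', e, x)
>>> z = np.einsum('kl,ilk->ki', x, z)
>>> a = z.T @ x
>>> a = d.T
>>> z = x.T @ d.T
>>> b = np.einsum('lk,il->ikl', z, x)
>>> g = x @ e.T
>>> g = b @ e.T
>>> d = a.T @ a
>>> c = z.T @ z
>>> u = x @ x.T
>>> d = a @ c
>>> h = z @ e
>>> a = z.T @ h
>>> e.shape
(3, 17)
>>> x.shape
(7, 17)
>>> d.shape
(7, 3)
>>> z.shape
(17, 3)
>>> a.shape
(3, 17)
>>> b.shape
(7, 3, 17)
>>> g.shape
(7, 3, 3)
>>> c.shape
(3, 3)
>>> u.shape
(7, 7)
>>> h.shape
(17, 17)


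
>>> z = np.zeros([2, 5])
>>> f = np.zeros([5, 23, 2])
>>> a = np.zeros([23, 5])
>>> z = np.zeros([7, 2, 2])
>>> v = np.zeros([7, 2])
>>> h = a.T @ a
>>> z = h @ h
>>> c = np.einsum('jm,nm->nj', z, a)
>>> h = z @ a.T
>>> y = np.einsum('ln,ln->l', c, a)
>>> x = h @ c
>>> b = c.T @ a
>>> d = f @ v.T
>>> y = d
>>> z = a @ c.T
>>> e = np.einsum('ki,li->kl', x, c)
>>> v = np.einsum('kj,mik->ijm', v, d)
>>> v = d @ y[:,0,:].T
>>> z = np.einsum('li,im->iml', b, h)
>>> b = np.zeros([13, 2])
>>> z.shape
(5, 23, 5)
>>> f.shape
(5, 23, 2)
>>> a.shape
(23, 5)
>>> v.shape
(5, 23, 5)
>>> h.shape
(5, 23)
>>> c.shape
(23, 5)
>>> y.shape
(5, 23, 7)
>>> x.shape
(5, 5)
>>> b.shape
(13, 2)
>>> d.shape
(5, 23, 7)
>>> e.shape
(5, 23)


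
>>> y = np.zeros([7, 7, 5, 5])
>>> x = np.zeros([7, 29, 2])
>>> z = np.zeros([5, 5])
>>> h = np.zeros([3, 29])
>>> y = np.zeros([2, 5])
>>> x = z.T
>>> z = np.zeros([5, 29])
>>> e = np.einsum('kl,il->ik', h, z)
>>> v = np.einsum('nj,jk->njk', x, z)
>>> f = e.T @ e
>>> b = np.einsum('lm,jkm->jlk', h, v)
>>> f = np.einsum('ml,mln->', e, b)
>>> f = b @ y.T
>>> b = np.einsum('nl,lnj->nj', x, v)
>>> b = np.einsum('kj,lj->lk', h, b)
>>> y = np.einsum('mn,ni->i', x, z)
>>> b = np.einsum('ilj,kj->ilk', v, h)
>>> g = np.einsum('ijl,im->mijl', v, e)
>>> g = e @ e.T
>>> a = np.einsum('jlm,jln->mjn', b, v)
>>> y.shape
(29,)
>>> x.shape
(5, 5)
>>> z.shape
(5, 29)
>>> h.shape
(3, 29)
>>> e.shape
(5, 3)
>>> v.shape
(5, 5, 29)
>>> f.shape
(5, 3, 2)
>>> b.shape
(5, 5, 3)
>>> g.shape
(5, 5)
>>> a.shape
(3, 5, 29)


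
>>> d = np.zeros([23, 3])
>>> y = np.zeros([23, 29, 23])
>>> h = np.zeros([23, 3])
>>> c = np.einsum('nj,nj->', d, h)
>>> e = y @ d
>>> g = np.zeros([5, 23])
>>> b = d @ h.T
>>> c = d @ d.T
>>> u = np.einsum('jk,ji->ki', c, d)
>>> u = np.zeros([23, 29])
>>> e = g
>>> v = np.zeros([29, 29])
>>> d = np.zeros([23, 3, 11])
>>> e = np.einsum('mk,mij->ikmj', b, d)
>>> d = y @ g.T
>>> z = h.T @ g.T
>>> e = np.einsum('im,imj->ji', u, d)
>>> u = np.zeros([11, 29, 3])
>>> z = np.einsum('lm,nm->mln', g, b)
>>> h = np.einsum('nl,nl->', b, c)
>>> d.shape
(23, 29, 5)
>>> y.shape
(23, 29, 23)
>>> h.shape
()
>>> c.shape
(23, 23)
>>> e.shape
(5, 23)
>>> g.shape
(5, 23)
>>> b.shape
(23, 23)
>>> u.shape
(11, 29, 3)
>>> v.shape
(29, 29)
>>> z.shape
(23, 5, 23)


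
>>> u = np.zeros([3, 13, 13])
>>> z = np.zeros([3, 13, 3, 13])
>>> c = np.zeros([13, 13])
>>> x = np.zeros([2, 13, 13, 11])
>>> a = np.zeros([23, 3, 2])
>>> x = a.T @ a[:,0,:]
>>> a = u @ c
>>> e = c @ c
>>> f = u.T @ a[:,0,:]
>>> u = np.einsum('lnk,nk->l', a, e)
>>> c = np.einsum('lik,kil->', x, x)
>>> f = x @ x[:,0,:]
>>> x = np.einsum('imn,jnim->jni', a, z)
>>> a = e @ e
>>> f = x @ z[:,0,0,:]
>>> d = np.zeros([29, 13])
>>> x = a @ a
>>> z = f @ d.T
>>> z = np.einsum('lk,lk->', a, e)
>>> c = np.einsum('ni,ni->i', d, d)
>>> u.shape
(3,)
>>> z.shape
()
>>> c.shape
(13,)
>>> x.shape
(13, 13)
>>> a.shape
(13, 13)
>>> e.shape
(13, 13)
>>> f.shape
(3, 13, 13)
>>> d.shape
(29, 13)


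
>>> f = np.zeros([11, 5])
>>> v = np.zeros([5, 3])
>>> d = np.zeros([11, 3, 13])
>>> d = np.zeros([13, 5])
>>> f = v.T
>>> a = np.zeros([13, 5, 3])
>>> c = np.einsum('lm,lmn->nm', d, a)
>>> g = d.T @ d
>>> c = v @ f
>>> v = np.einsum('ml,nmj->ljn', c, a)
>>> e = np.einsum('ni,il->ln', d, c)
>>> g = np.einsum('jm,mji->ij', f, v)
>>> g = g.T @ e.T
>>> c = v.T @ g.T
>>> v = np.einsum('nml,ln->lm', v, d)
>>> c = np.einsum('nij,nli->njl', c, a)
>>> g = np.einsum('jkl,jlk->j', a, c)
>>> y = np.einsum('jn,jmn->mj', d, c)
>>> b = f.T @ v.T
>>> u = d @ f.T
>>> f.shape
(3, 5)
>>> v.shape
(13, 3)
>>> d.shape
(13, 5)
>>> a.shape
(13, 5, 3)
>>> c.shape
(13, 3, 5)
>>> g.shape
(13,)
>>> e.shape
(5, 13)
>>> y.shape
(3, 13)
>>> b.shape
(5, 13)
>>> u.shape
(13, 3)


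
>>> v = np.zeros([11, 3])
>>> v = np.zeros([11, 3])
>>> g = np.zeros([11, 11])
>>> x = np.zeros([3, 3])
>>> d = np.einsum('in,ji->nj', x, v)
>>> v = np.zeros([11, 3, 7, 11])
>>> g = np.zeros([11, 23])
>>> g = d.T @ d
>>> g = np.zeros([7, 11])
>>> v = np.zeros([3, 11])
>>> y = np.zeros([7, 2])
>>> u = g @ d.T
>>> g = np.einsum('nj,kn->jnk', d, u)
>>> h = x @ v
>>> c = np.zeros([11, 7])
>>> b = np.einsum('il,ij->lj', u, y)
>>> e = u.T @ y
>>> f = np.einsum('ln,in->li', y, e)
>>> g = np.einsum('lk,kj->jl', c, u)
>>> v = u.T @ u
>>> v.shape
(3, 3)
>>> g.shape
(3, 11)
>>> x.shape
(3, 3)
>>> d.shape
(3, 11)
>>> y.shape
(7, 2)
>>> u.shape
(7, 3)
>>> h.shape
(3, 11)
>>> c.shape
(11, 7)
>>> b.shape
(3, 2)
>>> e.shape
(3, 2)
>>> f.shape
(7, 3)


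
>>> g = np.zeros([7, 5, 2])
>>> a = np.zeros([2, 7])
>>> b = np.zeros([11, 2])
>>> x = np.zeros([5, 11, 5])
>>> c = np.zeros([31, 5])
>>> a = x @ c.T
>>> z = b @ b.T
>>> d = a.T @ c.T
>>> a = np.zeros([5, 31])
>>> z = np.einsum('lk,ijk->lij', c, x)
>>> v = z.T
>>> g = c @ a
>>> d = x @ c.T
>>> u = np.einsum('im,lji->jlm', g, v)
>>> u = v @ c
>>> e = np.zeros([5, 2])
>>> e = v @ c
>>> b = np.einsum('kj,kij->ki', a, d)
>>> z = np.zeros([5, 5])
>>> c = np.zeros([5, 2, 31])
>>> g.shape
(31, 31)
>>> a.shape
(5, 31)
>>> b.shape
(5, 11)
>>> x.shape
(5, 11, 5)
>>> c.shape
(5, 2, 31)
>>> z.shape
(5, 5)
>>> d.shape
(5, 11, 31)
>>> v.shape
(11, 5, 31)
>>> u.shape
(11, 5, 5)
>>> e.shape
(11, 5, 5)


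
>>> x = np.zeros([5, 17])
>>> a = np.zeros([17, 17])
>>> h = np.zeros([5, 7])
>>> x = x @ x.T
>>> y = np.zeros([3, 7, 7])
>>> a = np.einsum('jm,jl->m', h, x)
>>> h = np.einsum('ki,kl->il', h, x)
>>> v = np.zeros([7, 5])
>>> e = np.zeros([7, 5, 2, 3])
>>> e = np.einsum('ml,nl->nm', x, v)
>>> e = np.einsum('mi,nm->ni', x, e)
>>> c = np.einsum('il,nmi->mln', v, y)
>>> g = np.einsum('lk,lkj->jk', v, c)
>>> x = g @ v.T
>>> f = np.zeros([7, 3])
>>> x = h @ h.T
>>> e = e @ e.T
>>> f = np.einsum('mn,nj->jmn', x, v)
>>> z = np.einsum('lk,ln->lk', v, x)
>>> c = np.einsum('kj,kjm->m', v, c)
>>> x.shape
(7, 7)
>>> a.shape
(7,)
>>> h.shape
(7, 5)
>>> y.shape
(3, 7, 7)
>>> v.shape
(7, 5)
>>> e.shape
(7, 7)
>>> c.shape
(3,)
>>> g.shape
(3, 5)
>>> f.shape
(5, 7, 7)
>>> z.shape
(7, 5)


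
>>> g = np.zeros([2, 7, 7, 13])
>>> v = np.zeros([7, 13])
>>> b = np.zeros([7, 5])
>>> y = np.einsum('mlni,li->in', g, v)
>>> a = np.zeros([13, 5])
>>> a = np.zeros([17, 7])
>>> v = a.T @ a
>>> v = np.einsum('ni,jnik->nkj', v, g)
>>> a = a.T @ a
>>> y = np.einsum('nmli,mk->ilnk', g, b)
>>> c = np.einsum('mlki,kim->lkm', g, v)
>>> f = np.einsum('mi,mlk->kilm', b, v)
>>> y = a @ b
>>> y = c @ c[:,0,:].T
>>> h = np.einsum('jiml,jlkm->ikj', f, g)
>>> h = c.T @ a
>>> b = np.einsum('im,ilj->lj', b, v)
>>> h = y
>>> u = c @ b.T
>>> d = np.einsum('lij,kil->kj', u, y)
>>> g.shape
(2, 7, 7, 13)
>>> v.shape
(7, 13, 2)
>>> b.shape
(13, 2)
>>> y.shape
(7, 7, 7)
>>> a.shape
(7, 7)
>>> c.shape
(7, 7, 2)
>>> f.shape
(2, 5, 13, 7)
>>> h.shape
(7, 7, 7)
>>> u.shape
(7, 7, 13)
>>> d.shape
(7, 13)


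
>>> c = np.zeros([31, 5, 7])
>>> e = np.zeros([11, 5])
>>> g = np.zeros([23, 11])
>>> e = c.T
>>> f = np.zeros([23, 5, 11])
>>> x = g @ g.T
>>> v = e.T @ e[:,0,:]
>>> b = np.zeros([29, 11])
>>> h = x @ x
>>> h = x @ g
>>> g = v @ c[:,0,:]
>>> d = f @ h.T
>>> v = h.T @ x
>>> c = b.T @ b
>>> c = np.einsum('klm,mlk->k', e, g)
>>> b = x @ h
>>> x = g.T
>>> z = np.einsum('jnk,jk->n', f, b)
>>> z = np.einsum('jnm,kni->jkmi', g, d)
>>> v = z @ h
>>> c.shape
(7,)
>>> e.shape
(7, 5, 31)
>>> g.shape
(31, 5, 7)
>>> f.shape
(23, 5, 11)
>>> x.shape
(7, 5, 31)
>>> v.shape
(31, 23, 7, 11)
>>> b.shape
(23, 11)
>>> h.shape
(23, 11)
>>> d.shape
(23, 5, 23)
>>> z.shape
(31, 23, 7, 23)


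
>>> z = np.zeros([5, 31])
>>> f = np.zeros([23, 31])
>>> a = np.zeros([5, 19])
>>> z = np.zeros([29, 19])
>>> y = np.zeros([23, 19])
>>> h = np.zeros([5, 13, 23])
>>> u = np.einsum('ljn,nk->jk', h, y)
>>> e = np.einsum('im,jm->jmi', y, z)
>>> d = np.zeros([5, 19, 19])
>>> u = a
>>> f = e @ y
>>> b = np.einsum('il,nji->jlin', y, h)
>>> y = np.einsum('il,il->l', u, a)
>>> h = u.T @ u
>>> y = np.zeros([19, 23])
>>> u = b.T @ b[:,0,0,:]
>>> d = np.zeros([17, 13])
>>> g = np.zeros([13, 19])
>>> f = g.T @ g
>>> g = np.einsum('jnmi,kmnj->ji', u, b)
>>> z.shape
(29, 19)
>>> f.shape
(19, 19)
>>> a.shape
(5, 19)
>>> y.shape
(19, 23)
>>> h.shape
(19, 19)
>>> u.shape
(5, 23, 19, 5)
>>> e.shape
(29, 19, 23)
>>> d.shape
(17, 13)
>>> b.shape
(13, 19, 23, 5)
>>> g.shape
(5, 5)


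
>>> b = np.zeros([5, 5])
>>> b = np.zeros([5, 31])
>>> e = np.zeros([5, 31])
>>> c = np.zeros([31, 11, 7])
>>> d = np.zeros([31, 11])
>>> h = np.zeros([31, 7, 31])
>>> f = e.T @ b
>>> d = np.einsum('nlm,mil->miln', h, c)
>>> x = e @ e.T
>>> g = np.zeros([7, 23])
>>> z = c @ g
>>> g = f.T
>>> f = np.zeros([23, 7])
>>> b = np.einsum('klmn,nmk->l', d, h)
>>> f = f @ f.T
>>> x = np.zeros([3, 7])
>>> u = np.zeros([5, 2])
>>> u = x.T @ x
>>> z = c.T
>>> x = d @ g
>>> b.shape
(11,)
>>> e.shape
(5, 31)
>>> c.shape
(31, 11, 7)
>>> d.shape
(31, 11, 7, 31)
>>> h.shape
(31, 7, 31)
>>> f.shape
(23, 23)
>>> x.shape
(31, 11, 7, 31)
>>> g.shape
(31, 31)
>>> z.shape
(7, 11, 31)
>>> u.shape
(7, 7)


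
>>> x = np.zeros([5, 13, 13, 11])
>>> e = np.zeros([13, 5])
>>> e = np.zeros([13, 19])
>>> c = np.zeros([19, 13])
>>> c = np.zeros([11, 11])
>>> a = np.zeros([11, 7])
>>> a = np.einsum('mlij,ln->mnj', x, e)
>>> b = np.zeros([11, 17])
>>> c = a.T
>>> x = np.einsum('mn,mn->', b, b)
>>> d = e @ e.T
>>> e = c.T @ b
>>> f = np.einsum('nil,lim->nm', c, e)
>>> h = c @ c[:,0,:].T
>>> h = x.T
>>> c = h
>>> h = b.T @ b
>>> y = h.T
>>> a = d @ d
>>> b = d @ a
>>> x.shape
()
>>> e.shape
(5, 19, 17)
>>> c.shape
()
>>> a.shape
(13, 13)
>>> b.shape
(13, 13)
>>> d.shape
(13, 13)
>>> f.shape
(11, 17)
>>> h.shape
(17, 17)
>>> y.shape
(17, 17)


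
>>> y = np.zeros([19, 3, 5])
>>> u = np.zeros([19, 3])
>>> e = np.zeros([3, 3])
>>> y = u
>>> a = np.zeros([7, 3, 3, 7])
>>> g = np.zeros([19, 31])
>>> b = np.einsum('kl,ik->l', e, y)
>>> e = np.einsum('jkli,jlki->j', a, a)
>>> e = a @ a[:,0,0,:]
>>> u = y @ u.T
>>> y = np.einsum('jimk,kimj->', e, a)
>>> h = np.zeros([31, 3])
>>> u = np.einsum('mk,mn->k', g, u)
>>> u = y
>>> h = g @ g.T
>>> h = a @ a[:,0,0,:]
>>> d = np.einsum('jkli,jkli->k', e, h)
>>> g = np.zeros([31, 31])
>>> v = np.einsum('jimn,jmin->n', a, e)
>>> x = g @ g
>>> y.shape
()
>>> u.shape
()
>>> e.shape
(7, 3, 3, 7)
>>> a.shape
(7, 3, 3, 7)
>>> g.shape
(31, 31)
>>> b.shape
(3,)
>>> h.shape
(7, 3, 3, 7)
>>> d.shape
(3,)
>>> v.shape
(7,)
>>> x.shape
(31, 31)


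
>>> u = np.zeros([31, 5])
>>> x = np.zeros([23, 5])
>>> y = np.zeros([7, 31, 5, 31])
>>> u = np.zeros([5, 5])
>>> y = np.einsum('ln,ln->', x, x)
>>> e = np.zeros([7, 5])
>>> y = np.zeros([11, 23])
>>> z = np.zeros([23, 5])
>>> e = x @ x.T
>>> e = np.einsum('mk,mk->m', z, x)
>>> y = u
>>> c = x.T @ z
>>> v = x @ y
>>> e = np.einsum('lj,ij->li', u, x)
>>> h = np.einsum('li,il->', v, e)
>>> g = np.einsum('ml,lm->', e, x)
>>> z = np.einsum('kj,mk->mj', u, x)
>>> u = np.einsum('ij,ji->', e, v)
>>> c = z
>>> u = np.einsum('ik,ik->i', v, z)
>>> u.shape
(23,)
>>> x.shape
(23, 5)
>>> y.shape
(5, 5)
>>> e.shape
(5, 23)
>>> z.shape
(23, 5)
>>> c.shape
(23, 5)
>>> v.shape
(23, 5)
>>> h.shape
()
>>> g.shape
()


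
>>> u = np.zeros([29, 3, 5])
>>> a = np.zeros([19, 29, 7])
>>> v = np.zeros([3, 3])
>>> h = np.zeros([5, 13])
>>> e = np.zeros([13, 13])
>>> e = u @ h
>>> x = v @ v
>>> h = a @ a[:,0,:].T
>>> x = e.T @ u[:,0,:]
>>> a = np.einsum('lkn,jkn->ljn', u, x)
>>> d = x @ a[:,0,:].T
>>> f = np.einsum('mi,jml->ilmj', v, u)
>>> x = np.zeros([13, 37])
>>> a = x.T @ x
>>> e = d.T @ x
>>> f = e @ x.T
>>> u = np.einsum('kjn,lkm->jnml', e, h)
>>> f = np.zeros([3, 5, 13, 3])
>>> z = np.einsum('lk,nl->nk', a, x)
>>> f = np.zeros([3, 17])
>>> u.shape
(3, 37, 19, 19)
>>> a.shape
(37, 37)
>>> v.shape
(3, 3)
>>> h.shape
(19, 29, 19)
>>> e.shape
(29, 3, 37)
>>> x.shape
(13, 37)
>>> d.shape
(13, 3, 29)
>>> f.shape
(3, 17)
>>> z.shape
(13, 37)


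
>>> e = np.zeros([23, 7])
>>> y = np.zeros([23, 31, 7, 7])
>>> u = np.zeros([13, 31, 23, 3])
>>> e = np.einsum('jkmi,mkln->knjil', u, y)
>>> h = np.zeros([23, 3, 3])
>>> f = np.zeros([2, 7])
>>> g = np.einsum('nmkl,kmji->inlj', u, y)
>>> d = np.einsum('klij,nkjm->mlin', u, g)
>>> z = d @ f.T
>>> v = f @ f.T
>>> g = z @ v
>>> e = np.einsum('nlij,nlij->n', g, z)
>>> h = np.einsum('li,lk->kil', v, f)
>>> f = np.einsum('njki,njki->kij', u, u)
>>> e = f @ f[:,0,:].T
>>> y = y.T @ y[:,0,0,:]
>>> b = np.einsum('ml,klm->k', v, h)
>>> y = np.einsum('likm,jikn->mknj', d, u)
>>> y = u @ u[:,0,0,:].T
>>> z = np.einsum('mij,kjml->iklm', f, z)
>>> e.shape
(23, 3, 23)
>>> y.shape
(13, 31, 23, 13)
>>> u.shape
(13, 31, 23, 3)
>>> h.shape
(7, 2, 2)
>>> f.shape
(23, 3, 31)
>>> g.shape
(7, 31, 23, 2)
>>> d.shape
(7, 31, 23, 7)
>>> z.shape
(3, 7, 2, 23)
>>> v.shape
(2, 2)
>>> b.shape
(7,)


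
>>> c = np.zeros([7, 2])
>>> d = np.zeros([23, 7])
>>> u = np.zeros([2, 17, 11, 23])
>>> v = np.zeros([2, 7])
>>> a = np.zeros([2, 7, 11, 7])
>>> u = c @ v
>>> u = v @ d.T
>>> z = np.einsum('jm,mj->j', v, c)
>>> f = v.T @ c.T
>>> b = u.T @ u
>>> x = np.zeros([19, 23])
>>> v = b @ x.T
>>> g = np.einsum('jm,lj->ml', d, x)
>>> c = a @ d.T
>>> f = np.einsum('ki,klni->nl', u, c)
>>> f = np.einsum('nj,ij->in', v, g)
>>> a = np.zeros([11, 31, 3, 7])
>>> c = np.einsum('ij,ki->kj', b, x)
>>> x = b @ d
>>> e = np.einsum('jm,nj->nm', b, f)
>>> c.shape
(19, 23)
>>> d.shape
(23, 7)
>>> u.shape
(2, 23)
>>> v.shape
(23, 19)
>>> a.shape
(11, 31, 3, 7)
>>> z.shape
(2,)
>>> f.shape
(7, 23)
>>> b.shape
(23, 23)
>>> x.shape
(23, 7)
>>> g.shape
(7, 19)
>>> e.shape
(7, 23)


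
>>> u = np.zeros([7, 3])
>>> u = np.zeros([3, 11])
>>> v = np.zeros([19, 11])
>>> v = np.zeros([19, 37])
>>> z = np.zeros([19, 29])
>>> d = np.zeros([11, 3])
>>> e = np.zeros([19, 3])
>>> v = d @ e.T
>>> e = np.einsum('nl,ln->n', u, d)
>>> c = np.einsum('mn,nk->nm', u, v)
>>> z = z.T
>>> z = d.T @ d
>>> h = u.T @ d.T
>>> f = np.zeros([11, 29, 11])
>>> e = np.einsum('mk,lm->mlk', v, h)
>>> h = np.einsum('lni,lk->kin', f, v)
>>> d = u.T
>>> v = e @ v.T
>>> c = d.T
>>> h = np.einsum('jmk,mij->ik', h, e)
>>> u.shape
(3, 11)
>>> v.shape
(11, 11, 11)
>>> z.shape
(3, 3)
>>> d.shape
(11, 3)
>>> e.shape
(11, 11, 19)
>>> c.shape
(3, 11)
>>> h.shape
(11, 29)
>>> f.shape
(11, 29, 11)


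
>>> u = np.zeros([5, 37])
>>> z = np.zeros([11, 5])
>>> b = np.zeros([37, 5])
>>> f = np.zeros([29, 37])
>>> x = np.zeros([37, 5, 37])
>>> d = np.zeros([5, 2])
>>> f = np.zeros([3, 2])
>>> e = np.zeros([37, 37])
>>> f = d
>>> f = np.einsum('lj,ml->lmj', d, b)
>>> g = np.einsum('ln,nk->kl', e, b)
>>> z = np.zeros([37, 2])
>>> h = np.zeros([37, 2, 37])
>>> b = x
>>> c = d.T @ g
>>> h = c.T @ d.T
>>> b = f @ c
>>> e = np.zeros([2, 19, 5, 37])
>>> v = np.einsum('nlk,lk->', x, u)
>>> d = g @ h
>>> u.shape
(5, 37)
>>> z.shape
(37, 2)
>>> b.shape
(5, 37, 37)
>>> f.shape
(5, 37, 2)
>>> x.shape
(37, 5, 37)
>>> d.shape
(5, 5)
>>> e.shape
(2, 19, 5, 37)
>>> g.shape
(5, 37)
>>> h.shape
(37, 5)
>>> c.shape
(2, 37)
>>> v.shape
()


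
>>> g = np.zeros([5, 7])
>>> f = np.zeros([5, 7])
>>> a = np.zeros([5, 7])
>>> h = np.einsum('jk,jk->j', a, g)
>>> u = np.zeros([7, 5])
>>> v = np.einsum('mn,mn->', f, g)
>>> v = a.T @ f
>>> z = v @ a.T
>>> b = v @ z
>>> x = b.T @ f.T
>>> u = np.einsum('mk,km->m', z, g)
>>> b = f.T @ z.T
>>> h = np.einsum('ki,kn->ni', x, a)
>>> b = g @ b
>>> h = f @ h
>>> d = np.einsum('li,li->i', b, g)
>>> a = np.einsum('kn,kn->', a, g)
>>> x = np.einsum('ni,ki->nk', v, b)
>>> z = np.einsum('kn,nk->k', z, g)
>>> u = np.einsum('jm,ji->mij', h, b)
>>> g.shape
(5, 7)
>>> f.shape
(5, 7)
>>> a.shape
()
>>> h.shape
(5, 5)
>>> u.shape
(5, 7, 5)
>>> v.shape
(7, 7)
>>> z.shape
(7,)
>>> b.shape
(5, 7)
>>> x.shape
(7, 5)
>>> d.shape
(7,)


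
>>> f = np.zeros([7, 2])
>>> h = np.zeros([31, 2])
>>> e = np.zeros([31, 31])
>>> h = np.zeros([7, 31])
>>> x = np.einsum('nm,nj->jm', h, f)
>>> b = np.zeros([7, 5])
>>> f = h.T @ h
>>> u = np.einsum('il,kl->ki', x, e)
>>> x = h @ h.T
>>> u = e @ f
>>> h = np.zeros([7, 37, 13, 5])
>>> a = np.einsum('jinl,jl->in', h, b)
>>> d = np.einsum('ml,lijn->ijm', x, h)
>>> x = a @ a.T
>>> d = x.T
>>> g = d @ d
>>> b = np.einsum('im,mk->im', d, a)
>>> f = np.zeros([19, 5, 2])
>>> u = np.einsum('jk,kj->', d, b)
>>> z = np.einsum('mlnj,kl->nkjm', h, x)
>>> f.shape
(19, 5, 2)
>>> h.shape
(7, 37, 13, 5)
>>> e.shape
(31, 31)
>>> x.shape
(37, 37)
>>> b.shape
(37, 37)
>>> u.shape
()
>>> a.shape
(37, 13)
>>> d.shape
(37, 37)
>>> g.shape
(37, 37)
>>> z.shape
(13, 37, 5, 7)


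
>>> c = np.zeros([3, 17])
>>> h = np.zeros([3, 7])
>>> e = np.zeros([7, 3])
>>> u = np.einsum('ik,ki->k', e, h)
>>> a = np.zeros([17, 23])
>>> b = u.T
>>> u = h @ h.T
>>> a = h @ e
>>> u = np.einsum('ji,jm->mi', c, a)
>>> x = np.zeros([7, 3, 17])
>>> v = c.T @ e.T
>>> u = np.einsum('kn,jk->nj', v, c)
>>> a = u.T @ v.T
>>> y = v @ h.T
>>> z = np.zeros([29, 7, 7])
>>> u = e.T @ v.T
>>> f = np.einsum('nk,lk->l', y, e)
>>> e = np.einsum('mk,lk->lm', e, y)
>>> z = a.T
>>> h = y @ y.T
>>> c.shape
(3, 17)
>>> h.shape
(17, 17)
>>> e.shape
(17, 7)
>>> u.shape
(3, 17)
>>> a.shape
(3, 17)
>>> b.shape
(3,)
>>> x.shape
(7, 3, 17)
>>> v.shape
(17, 7)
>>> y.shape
(17, 3)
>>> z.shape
(17, 3)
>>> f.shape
(7,)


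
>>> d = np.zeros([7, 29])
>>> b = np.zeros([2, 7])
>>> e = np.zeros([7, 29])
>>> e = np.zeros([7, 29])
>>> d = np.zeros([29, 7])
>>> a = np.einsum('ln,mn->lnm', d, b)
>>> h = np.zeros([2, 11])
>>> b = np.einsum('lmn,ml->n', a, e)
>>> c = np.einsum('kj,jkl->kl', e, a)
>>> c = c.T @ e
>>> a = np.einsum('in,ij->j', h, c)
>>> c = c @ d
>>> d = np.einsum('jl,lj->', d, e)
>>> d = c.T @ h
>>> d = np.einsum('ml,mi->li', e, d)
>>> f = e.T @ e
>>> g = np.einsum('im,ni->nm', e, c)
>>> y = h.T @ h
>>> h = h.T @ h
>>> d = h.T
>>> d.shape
(11, 11)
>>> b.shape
(2,)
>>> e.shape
(7, 29)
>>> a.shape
(29,)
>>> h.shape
(11, 11)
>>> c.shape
(2, 7)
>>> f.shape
(29, 29)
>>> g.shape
(2, 29)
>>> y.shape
(11, 11)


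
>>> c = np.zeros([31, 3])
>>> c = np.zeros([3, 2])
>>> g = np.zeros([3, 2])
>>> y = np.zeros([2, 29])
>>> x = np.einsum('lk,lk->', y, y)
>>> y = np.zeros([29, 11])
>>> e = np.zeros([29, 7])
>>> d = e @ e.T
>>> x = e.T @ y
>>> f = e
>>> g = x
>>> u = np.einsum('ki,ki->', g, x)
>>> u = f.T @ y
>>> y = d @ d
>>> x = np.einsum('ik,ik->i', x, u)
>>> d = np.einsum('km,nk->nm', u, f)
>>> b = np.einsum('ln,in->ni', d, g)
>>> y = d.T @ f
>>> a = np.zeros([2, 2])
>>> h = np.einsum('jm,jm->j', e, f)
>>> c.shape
(3, 2)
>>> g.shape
(7, 11)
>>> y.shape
(11, 7)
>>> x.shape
(7,)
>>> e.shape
(29, 7)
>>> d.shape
(29, 11)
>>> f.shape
(29, 7)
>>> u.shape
(7, 11)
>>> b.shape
(11, 7)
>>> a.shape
(2, 2)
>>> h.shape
(29,)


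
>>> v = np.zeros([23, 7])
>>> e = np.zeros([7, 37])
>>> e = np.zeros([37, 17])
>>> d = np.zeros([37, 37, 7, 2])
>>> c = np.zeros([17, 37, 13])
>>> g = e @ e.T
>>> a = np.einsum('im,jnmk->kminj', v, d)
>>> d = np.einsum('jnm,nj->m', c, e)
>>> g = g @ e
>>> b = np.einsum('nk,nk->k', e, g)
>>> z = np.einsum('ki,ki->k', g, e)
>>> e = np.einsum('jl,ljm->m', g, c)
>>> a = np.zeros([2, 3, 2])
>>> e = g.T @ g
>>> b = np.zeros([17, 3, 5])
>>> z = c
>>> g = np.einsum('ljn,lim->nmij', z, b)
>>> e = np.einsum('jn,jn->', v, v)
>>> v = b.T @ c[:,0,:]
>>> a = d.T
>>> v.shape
(5, 3, 13)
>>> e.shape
()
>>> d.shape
(13,)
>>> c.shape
(17, 37, 13)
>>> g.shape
(13, 5, 3, 37)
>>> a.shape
(13,)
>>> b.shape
(17, 3, 5)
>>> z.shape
(17, 37, 13)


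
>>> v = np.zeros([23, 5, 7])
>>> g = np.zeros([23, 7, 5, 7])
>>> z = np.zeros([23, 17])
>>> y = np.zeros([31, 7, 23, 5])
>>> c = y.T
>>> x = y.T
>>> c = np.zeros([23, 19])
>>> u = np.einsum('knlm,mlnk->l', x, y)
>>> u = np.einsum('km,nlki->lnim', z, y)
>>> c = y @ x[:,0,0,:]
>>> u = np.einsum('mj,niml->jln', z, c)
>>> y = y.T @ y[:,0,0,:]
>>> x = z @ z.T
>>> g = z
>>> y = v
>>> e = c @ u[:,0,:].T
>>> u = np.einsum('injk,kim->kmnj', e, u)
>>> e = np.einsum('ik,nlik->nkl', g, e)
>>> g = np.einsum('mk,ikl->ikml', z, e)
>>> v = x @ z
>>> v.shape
(23, 17)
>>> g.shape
(31, 17, 23, 7)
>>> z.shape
(23, 17)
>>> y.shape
(23, 5, 7)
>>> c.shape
(31, 7, 23, 31)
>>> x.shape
(23, 23)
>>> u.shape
(17, 31, 7, 23)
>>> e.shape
(31, 17, 7)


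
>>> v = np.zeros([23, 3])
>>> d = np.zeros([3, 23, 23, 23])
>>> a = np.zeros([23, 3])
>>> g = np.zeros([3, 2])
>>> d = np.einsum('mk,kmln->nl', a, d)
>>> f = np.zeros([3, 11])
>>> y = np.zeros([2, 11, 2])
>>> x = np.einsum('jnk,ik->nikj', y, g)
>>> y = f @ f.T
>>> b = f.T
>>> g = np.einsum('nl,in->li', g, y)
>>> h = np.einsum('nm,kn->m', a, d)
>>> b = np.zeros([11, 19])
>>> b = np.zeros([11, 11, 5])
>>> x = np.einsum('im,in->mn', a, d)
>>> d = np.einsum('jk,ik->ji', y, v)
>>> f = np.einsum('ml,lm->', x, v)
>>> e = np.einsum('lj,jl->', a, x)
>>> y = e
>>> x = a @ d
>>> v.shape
(23, 3)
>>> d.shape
(3, 23)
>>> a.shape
(23, 3)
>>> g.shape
(2, 3)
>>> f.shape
()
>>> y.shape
()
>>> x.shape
(23, 23)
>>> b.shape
(11, 11, 5)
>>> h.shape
(3,)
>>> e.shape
()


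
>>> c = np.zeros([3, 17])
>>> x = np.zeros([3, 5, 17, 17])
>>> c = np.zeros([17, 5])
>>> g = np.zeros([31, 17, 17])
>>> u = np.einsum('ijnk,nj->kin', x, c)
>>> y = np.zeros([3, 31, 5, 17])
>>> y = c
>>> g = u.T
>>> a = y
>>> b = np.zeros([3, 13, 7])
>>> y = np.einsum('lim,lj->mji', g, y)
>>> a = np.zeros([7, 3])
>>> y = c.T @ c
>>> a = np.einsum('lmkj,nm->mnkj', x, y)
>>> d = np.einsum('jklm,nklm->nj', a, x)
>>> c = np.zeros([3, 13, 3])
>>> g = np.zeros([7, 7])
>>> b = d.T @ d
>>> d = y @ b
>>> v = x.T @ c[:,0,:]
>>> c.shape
(3, 13, 3)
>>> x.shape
(3, 5, 17, 17)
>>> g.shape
(7, 7)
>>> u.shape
(17, 3, 17)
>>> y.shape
(5, 5)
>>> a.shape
(5, 5, 17, 17)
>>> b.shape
(5, 5)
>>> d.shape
(5, 5)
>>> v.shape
(17, 17, 5, 3)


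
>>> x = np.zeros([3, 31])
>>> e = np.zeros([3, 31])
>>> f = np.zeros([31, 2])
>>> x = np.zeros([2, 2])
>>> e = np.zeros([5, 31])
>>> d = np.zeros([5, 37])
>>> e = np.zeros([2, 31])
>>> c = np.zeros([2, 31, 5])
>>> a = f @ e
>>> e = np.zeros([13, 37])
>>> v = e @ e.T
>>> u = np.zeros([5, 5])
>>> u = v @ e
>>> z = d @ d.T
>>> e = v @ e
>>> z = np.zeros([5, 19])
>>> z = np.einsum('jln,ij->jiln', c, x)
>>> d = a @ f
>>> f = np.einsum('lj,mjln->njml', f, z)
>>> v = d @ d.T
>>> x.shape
(2, 2)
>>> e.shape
(13, 37)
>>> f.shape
(5, 2, 2, 31)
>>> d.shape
(31, 2)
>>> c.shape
(2, 31, 5)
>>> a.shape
(31, 31)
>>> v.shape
(31, 31)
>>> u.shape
(13, 37)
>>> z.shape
(2, 2, 31, 5)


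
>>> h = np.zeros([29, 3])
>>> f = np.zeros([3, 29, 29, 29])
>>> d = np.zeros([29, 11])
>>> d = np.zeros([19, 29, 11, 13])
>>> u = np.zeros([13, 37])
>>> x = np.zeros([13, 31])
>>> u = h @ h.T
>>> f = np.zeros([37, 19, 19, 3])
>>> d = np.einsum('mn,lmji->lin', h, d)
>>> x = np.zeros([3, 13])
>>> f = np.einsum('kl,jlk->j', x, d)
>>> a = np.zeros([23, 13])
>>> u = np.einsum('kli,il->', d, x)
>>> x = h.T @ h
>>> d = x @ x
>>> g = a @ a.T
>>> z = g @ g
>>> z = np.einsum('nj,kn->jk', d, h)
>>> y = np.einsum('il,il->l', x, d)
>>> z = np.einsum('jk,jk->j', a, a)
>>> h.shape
(29, 3)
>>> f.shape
(19,)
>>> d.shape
(3, 3)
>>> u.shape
()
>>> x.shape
(3, 3)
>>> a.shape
(23, 13)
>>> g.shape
(23, 23)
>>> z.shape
(23,)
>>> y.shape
(3,)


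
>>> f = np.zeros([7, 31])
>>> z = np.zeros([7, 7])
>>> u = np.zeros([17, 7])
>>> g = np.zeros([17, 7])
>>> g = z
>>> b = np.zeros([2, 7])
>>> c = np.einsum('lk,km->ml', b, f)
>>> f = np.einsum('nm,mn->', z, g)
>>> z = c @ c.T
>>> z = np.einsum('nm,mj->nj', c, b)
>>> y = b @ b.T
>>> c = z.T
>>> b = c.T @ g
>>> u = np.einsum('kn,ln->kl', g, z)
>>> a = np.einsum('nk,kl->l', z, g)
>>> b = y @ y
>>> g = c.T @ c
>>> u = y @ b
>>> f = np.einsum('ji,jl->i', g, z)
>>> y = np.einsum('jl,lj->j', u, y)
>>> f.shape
(31,)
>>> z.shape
(31, 7)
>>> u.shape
(2, 2)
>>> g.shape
(31, 31)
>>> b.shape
(2, 2)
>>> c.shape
(7, 31)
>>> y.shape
(2,)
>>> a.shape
(7,)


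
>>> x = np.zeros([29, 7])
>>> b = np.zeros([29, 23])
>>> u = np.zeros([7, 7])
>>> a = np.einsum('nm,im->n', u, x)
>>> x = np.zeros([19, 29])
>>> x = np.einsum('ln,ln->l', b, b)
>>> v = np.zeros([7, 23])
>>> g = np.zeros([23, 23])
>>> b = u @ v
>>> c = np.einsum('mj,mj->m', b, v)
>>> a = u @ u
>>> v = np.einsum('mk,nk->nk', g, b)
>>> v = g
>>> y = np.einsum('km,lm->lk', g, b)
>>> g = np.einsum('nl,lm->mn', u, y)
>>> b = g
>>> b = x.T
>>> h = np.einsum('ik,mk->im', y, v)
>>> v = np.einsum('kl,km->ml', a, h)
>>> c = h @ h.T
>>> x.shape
(29,)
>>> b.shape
(29,)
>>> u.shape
(7, 7)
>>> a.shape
(7, 7)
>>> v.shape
(23, 7)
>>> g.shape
(23, 7)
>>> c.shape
(7, 7)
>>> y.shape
(7, 23)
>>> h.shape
(7, 23)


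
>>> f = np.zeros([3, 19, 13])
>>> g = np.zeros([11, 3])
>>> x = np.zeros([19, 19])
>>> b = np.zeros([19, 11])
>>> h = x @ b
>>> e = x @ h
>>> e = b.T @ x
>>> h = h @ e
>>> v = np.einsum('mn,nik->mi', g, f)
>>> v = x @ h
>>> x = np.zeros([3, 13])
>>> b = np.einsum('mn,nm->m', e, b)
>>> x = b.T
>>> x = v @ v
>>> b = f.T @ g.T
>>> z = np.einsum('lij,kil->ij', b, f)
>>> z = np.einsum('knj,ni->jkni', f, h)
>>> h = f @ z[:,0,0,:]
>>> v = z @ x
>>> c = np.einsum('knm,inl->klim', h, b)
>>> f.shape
(3, 19, 13)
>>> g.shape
(11, 3)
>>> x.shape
(19, 19)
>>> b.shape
(13, 19, 11)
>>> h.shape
(3, 19, 19)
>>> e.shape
(11, 19)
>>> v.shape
(13, 3, 19, 19)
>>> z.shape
(13, 3, 19, 19)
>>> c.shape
(3, 11, 13, 19)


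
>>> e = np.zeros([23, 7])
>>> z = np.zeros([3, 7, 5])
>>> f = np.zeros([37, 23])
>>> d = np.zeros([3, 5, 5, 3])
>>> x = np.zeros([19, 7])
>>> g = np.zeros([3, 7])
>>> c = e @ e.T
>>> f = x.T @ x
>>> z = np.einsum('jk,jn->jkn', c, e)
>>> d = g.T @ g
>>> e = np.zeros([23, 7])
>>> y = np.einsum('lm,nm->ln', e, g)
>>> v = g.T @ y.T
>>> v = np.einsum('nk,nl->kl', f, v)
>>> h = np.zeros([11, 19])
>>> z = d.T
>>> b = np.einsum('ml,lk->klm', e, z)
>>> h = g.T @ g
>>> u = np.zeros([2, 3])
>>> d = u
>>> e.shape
(23, 7)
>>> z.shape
(7, 7)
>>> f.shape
(7, 7)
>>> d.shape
(2, 3)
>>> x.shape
(19, 7)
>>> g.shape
(3, 7)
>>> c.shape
(23, 23)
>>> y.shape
(23, 3)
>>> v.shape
(7, 23)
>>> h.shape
(7, 7)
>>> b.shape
(7, 7, 23)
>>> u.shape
(2, 3)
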